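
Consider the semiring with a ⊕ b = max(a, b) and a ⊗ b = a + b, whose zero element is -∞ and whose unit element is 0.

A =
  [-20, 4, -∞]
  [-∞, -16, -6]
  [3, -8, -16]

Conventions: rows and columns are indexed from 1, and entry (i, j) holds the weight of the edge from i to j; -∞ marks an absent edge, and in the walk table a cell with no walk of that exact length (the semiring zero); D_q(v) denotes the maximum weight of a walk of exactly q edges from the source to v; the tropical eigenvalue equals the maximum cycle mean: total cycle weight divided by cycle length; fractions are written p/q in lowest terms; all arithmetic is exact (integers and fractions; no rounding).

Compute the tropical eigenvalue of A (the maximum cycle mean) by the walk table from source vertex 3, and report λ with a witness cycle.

q=0: [-∞, -∞, 0]
q=1: [3, -8, -16]
q=2: [-13, 7, -14]
q=3: [-11, -9, 1]
Optimal cycle mean attained by: cycle 1->2->3->1, total 4 + (-6) + 3, length 3.
Answer: λ = 1/3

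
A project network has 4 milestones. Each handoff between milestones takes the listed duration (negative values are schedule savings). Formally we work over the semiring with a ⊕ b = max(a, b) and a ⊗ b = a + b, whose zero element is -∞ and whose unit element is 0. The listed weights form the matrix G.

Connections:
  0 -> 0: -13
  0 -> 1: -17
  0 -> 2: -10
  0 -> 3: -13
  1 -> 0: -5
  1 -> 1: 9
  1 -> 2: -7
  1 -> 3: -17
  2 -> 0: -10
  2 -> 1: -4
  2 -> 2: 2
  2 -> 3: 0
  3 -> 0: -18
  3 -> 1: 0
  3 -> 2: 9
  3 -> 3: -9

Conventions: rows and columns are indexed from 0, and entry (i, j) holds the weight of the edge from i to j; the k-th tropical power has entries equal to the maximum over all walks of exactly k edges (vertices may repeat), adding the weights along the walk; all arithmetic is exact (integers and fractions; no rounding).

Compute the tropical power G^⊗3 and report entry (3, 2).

G^⊗2:
  [-20, -8, -4, -10]
  [4, 18, 2, -7]
  [-8, 5, 9, 2]
  [-1, 9, 11, 9]
G^⊗3:
  [-13, 1, -1, -4]
  [13, 27, 11, 2]
  [0, 14, 11, 9]
  [4, 18, 18, 11]
Key observation: the optimum is the walk 3->2->3->2, with weight 9 + 0 + 9 = 18.
Optimal value attained by: walk 3->2->3->2.
Answer: (G^⊗3)[3][2] = 18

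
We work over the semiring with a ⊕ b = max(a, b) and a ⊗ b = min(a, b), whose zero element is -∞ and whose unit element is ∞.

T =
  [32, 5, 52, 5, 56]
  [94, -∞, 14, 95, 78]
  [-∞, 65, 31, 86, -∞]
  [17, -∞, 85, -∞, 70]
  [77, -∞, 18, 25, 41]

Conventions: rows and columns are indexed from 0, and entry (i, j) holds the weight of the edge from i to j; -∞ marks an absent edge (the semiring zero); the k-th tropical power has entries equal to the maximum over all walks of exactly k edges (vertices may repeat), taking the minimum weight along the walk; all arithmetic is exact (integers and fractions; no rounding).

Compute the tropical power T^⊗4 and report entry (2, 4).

T^⊗2:
  [56, 52, 32, 52, 41]
  [77, 14, 85, 25, 70]
  [65, 31, 85, 65, 70]
  [70, 65, 31, 85, 41]
  [41, 18, 52, 25, 56]
T^⊗3:
  [52, 32, 52, 52, 56]
  [70, 65, 52, 85, 56]
  [70, 65, 65, 85, 65]
  [65, 31, 85, 65, 70]
  [56, 52, 41, 52, 41]
T^⊗4:
  [56, 52, 52, 52, 52]
  [65, 52, 85, 65, 70]
  [65, 65, 85, 65, 70]
  [70, 65, 65, 85, 65]
  [52, 41, 52, 52, 56]
Key observation: the optimum is the walk 2->3->2->3->4, with weight 86 min 85 min 86 min 70 = 70.
Optimal value attained by: walk 2->3->2->3->4.
Answer: (T^⊗4)[2][4] = 70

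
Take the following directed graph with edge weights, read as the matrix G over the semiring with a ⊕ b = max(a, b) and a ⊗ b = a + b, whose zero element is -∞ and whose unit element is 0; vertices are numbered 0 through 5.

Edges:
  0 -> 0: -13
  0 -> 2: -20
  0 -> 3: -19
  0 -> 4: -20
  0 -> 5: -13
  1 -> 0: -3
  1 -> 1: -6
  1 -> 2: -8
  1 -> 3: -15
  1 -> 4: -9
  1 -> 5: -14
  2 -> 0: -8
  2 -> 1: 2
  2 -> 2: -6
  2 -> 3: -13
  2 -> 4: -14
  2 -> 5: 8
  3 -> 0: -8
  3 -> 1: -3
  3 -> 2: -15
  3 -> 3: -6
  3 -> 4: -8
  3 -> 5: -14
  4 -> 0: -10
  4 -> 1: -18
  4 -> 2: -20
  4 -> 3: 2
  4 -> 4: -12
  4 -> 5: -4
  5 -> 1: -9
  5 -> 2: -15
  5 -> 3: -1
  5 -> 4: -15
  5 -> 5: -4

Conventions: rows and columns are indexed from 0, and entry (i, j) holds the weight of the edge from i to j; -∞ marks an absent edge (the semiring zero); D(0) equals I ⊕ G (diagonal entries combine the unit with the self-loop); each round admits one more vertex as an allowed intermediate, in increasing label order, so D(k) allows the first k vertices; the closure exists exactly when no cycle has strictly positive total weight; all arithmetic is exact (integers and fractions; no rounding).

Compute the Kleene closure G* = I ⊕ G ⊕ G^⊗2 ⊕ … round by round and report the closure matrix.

D(0):
  [0, -∞, -20, -19, -20, -13]
  [-3, 0, -8, -15, -9, -14]
  [-8, 2, 0, -13, -14, 8]
  [-8, -3, -15, 0, -8, -14]
  [-10, -18, -20, 2, 0, -4]
  [-∞, -9, -15, -1, -15, 0]
D(1):
  [0, -∞, -20, -19, -20, -13]
  [-3, 0, -8, -15, -9, -14]
  [-8, 2, 0, -13, -14, 8]
  [-8, -3, -15, 0, -8, -14]
  [-10, -18, -20, 2, 0, -4]
  [-∞, -9, -15, -1, -15, 0]
D(2):
  [0, -∞, -20, -19, -20, -13]
  [-3, 0, -8, -15, -9, -14]
  [-1, 2, 0, -13, -7, 8]
  [-6, -3, -11, 0, -8, -14]
  [-10, -18, -20, 2, 0, -4]
  [-12, -9, -15, -1, -15, 0]
D(3):
  [0, -18, -20, -19, -20, -12]
  [-3, 0, -8, -15, -9, 0]
  [-1, 2, 0, -13, -7, 8]
  [-6, -3, -11, 0, -8, -3]
  [-10, -18, -20, 2, 0, -4]
  [-12, -9, -15, -1, -15, 0]
D(4):
  [0, -18, -20, -19, -20, -12]
  [-3, 0, -8, -15, -9, 0]
  [-1, 2, 0, -13, -7, 8]
  [-6, -3, -11, 0, -8, -3]
  [-4, -1, -9, 2, 0, -1]
  [-7, -4, -12, -1, -9, 0]
D(5):
  [0, -18, -20, -18, -20, -12]
  [-3, 0, -8, -7, -9, 0]
  [-1, 2, 0, -5, -7, 8]
  [-6, -3, -11, 0, -8, -3]
  [-4, -1, -9, 2, 0, -1]
  [-7, -4, -12, -1, -9, 0]
D(6):
  [0, -16, -20, -13, -20, -12]
  [-3, 0, -8, -1, -9, 0]
  [1, 4, 0, 7, -1, 8]
  [-6, -3, -11, 0, -8, -3]
  [-4, -1, -9, 2, 0, -1]
  [-7, -4, -12, -1, -9, 0]
Answer: G* = [[0, -16, -20, -13, -20, -12], [-3, 0, -8, -1, -9, 0], [1, 4, 0, 7, -1, 8], [-6, -3, -11, 0, -8, -3], [-4, -1, -9, 2, 0, -1], [-7, -4, -12, -1, -9, 0]]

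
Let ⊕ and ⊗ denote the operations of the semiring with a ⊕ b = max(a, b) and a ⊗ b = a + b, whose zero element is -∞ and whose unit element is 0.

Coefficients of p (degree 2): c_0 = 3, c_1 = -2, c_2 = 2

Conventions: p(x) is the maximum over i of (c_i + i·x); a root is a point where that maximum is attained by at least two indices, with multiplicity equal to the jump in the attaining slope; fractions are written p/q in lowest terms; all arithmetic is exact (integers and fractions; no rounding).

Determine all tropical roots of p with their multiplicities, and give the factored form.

hull edge (i=0, c=3) to (i=2, c=2): slope -1/2, span 2
Factored form: p(x) = 2 ⊗ (x ⊕ 1/2) ⊗ (x ⊕ 1/2)
Answer: roots = 1/2 (mult 2)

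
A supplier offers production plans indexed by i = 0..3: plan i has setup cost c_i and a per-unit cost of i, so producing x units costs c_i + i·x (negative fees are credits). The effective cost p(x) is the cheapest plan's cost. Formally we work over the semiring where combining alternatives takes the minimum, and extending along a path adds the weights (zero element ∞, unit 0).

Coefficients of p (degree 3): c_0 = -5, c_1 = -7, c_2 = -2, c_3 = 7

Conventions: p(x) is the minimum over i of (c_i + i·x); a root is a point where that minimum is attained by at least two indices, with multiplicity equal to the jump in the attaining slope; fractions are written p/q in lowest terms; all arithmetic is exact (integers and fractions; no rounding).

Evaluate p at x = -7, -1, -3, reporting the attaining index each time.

p(-7) = min(-5+0·(-7)=-5, -7+1·(-7)=-14, -2+2·(-7)=-16, 7+3·(-7)=-14) = -16 (attained by i=2)
p(-1) = min(-5+0·(-1)=-5, -7+1·(-1)=-8, -2+2·(-1)=-4, 7+3·(-1)=4) = -8 (attained by i=1)
p(-3) = min(-5+0·(-3)=-5, -7+1·(-3)=-10, -2+2·(-3)=-8, 7+3·(-3)=-2) = -10 (attained by i=1)
Answer: p(-7) = -16; p(-1) = -8; p(-3) = -10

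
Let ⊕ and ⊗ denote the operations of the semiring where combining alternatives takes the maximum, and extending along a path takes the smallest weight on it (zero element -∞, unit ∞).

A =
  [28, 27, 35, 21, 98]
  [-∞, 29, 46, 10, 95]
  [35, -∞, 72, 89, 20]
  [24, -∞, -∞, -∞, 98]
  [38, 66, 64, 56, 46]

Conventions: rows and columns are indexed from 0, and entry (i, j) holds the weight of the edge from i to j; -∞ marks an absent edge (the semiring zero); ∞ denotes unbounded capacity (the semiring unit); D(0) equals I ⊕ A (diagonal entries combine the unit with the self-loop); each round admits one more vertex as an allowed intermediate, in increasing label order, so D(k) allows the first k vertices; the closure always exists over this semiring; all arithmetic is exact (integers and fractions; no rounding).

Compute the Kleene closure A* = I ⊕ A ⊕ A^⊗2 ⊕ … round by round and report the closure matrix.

D(0):
  [∞, 27, 35, 21, 98]
  [-∞, ∞, 46, 10, 95]
  [35, -∞, ∞, 89, 20]
  [24, -∞, -∞, ∞, 98]
  [38, 66, 64, 56, ∞]
D(1):
  [∞, 27, 35, 21, 98]
  [-∞, ∞, 46, 10, 95]
  [35, 27, ∞, 89, 35]
  [24, 24, 24, ∞, 98]
  [38, 66, 64, 56, ∞]
D(2):
  [∞, 27, 35, 21, 98]
  [-∞, ∞, 46, 10, 95]
  [35, 27, ∞, 89, 35]
  [24, 24, 24, ∞, 98]
  [38, 66, 64, 56, ∞]
D(3):
  [∞, 27, 35, 35, 98]
  [35, ∞, 46, 46, 95]
  [35, 27, ∞, 89, 35]
  [24, 24, 24, ∞, 98]
  [38, 66, 64, 64, ∞]
D(4):
  [∞, 27, 35, 35, 98]
  [35, ∞, 46, 46, 95]
  [35, 27, ∞, 89, 89]
  [24, 24, 24, ∞, 98]
  [38, 66, 64, 64, ∞]
D(5):
  [∞, 66, 64, 64, 98]
  [38, ∞, 64, 64, 95]
  [38, 66, ∞, 89, 89]
  [38, 66, 64, ∞, 98]
  [38, 66, 64, 64, ∞]
Answer: A* = [[∞, 66, 64, 64, 98], [38, ∞, 64, 64, 95], [38, 66, ∞, 89, 89], [38, 66, 64, ∞, 98], [38, 66, 64, 64, ∞]]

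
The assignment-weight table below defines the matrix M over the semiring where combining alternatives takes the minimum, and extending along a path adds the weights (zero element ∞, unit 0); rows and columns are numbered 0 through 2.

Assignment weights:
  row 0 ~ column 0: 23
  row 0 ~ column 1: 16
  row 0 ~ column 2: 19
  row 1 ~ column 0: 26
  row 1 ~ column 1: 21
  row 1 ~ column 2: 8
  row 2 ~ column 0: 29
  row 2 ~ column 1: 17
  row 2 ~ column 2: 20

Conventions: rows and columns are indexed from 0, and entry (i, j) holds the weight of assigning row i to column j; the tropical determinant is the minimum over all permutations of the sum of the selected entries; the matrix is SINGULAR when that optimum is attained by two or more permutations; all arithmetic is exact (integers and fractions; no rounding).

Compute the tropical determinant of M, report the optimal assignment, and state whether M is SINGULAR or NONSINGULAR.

σ = (0, 1, 2): 23 + 21 + 20 = 64
σ = (0, 2, 1): 23 + 8 + 17 = 48
σ = (1, 0, 2): 16 + 26 + 20 = 62
σ = (1, 2, 0): 16 + 8 + 29 = 53
σ = (2, 0, 1): 19 + 26 + 17 = 62
σ = (2, 1, 0): 19 + 21 + 29 = 69
Optimal value attained by: σ = (0, 2, 1).
Answer: det⊕(M) = 48; verdict: NONSINGULAR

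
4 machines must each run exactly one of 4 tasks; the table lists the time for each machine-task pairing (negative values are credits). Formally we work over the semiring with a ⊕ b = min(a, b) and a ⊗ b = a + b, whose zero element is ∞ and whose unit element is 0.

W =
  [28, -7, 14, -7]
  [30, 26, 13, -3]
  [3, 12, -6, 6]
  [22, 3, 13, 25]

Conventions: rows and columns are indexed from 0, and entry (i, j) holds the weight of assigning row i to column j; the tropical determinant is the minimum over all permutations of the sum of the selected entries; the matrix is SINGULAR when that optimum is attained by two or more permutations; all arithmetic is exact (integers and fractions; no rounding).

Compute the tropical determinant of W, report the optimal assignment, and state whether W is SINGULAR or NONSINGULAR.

σ = (0, 1, 2, 3): 28 + 26 + (-6) + 25 = 73
σ = (0, 1, 3, 2): 28 + 26 + 6 + 13 = 73
σ = (0, 2, 1, 3): 28 + 13 + 12 + 25 = 78
σ = (0, 2, 3, 1): 28 + 13 + 6 + 3 = 50
σ = (0, 3, 1, 2): 28 + (-3) + 12 + 13 = 50
σ = (0, 3, 2, 1): 28 + (-3) + (-6) + 3 = 22
σ = (1, 0, 2, 3): (-7) + 30 + (-6) + 25 = 42
σ = (1, 0, 3, 2): (-7) + 30 + 6 + 13 = 42
σ = (1, 2, 0, 3): (-7) + 13 + 3 + 25 = 34
σ = (1, 2, 3, 0): (-7) + 13 + 6 + 22 = 34
σ = (1, 3, 0, 2): (-7) + (-3) + 3 + 13 = 6
σ = (1, 3, 2, 0): (-7) + (-3) + (-6) + 22 = 6
σ = (2, 0, 1, 3): 14 + 30 + 12 + 25 = 81
σ = (2, 0, 3, 1): 14 + 30 + 6 + 3 = 53
σ = (2, 1, 0, 3): 14 + 26 + 3 + 25 = 68
σ = (2, 1, 3, 0): 14 + 26 + 6 + 22 = 68
σ = (2, 3, 0, 1): 14 + (-3) + 3 + 3 = 17
σ = (2, 3, 1, 0): 14 + (-3) + 12 + 22 = 45
σ = (3, 0, 1, 2): (-7) + 30 + 12 + 13 = 48
σ = (3, 0, 2, 1): (-7) + 30 + (-6) + 3 = 20
σ = (3, 1, 0, 2): (-7) + 26 + 3 + 13 = 35
σ = (3, 1, 2, 0): (-7) + 26 + (-6) + 22 = 35
σ = (3, 2, 0, 1): (-7) + 13 + 3 + 3 = 12
σ = (3, 2, 1, 0): (-7) + 13 + 12 + 22 = 40
Optimal value attained by: σ = (1, 3, 0, 2).
Answer: det⊕(W) = 6; verdict: SINGULAR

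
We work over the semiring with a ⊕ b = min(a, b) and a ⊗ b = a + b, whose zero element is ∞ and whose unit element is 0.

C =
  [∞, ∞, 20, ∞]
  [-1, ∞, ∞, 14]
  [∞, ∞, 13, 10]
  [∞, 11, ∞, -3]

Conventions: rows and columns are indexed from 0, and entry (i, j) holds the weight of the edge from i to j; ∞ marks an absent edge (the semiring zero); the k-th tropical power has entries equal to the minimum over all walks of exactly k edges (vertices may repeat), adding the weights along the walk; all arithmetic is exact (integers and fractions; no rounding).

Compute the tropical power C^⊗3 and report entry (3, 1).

C^⊗2:
  [∞, ∞, 33, 30]
  [∞, 25, 19, 11]
  [∞, 21, 26, 7]
  [10, 8, ∞, -6]
C^⊗3:
  [∞, 41, 46, 27]
  [24, 22, 32, 8]
  [20, 18, 39, 4]
  [7, 5, 30, -9]
Key observation: the optimum is the walk 3->3->3->1, with weight (-3) + (-3) + 11 = 5.
Optimal value attained by: walk 3->3->3->1.
Answer: (C^⊗3)[3][1] = 5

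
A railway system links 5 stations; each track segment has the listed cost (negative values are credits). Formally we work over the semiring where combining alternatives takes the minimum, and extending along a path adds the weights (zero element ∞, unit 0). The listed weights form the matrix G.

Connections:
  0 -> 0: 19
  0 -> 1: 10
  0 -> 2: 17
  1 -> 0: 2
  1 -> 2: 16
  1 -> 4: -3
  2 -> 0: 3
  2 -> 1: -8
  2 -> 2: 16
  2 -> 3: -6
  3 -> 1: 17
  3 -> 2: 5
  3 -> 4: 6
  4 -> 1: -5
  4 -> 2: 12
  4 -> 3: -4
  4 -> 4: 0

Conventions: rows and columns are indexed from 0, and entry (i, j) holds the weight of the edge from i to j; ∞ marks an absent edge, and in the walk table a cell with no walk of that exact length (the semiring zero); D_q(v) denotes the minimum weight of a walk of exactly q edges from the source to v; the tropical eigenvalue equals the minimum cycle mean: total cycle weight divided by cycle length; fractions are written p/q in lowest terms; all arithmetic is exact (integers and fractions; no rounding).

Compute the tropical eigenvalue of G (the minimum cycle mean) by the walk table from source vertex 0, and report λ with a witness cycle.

q=0: [0, ∞, ∞, ∞, ∞]
q=1: [19, 10, 17, ∞, ∞]
q=2: [12, 9, 26, 11, 7]
q=3: [11, 2, 16, 3, 6]
q=4: [4, 1, 8, 2, -1]
q=5: [3, -6, 7, -5, -2]
Optimal cycle mean attained by: cycle 1->4->1, total (-3) + (-5), length 2.
Answer: λ = -4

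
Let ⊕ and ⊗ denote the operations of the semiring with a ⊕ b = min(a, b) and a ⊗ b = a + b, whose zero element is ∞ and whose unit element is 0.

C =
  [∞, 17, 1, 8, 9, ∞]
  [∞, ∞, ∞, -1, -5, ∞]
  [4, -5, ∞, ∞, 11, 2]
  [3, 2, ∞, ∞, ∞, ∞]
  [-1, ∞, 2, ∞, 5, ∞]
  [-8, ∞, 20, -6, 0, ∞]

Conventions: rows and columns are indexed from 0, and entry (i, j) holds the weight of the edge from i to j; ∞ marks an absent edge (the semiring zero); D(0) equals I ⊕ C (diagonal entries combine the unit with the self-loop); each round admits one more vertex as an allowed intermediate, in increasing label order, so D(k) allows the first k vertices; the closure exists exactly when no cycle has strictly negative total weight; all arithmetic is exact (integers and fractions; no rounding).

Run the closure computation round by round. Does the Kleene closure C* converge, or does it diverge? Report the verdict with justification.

D(0):
  [0, 17, 1, 8, 9, ∞]
  [∞, 0, ∞, -1, -5, ∞]
  [4, -5, 0, ∞, 11, 2]
  [3, 2, ∞, 0, ∞, ∞]
  [-1, ∞, 2, ∞, 0, ∞]
  [-8, ∞, 20, -6, 0, 0]
D(1):
  [0, 17, 1, 8, 9, ∞]
  [∞, 0, ∞, -1, -5, ∞]
  [4, -5, 0, 12, 11, 2]
  [3, 2, 4, 0, 12, ∞]
  [-1, 16, 0, 7, 0, ∞]
  [-8, 9, -7, -6, 0, 0]
D(2):
  [0, 17, 1, 8, 9, ∞]
  [∞, 0, ∞, -1, -5, ∞]
  [4, -5, 0, -6, -10, 2]
  [3, 2, 4, 0, -3, ∞]
  [-1, 16, 0, 7, 0, ∞]
  [-8, 9, -7, -6, 0, 0]
Detection: at round 3, diagonal entry (3, 3) turns strictly negative.
Key observation: the cycle 3->0->2->1->3 has total weight 3 + 1 + (-5) + (-1), which is strictly negative.
Answer: DIVERGES — negative cycle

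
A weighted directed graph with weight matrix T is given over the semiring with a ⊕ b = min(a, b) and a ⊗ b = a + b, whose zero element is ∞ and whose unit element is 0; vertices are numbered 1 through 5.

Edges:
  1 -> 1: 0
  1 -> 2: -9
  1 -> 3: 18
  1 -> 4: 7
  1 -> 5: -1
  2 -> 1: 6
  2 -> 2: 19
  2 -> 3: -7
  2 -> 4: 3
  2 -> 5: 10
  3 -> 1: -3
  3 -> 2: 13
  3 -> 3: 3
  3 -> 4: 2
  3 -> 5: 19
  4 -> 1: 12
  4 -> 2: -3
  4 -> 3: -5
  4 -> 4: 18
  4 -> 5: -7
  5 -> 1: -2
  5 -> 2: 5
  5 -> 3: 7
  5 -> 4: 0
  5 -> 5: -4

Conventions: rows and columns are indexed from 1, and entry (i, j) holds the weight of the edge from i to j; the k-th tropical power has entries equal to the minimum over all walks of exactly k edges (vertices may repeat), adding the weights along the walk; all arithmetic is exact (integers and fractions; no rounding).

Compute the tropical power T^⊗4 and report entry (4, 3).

T^⊗2:
  [-3, -9, -16, -6, -5]
  [-10, -3, -4, -5, -4]
  [-3, -12, -3, 4, -5]
  [-9, -2, -10, -7, -11]
  [-6, -11, -5, -4, -8]
T^⊗3:
  [-19, -12, -16, -14, -13]
  [-10, -19, -10, -4, -12]
  [-7, -12, -19, -9, -9]
  [-13, -18, -12, -11, -15]
  [-10, -15, -18, -8, -12]
T^⊗4:
  [-19, -28, -19, -14, -21]
  [-14, -19, -26, -16, -16]
  [-22, -16, -19, -17, -16]
  [-17, -22, -25, -15, -19]
  [-21, -19, -22, -16, -16]
Key observation: the optimum is the walk 4->5->1->2->3, with weight (-7) + (-2) + (-9) + (-7) = -25.
Optimal value attained by: walk 4->5->1->2->3.
Answer: (T^⊗4)[4][3] = -25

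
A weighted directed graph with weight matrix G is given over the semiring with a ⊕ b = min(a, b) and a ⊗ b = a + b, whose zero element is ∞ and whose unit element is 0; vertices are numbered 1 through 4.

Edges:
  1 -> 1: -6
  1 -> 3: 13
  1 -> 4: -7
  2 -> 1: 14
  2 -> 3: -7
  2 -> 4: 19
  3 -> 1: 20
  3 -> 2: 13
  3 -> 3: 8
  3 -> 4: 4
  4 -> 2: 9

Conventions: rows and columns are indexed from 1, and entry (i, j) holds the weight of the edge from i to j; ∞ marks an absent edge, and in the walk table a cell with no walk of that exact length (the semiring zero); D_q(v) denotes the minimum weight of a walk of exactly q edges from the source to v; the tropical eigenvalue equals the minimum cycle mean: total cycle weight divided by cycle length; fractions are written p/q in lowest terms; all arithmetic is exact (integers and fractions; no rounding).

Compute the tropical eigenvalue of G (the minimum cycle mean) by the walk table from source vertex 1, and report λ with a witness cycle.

q=0: [0, ∞, ∞, ∞]
q=1: [-6, ∞, 13, -7]
q=2: [-12, 2, 7, -13]
q=3: [-18, -4, -5, -19]
q=4: [-24, -10, -11, -25]
Optimal cycle mean attained by: cycle 1->1, total (-6), length 1.
Answer: λ = -6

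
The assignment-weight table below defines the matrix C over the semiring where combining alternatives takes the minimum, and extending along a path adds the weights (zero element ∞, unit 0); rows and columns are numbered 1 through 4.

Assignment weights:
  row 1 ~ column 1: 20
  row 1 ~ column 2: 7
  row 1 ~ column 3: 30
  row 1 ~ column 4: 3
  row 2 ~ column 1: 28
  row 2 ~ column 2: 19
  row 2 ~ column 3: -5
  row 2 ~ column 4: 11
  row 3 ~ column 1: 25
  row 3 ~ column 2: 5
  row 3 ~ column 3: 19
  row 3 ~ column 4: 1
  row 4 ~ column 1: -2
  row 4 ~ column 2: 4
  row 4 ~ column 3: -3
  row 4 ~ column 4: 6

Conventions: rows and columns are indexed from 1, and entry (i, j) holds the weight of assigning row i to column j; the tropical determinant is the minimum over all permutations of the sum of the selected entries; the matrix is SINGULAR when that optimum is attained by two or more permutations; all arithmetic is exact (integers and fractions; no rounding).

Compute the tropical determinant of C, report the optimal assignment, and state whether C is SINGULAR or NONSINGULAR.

σ = (1, 2, 3, 4): 20 + 19 + 19 + 6 = 64
σ = (1, 2, 4, 3): 20 + 19 + 1 + (-3) = 37
σ = (1, 3, 2, 4): 20 + (-5) + 5 + 6 = 26
σ = (1, 3, 4, 2): 20 + (-5) + 1 + 4 = 20
σ = (1, 4, 2, 3): 20 + 11 + 5 + (-3) = 33
σ = (1, 4, 3, 2): 20 + 11 + 19 + 4 = 54
σ = (2, 1, 3, 4): 7 + 28 + 19 + 6 = 60
σ = (2, 1, 4, 3): 7 + 28 + 1 + (-3) = 33
σ = (2, 3, 1, 4): 7 + (-5) + 25 + 6 = 33
σ = (2, 3, 4, 1): 7 + (-5) + 1 + (-2) = 1
σ = (2, 4, 1, 3): 7 + 11 + 25 + (-3) = 40
σ = (2, 4, 3, 1): 7 + 11 + 19 + (-2) = 35
σ = (3, 1, 2, 4): 30 + 28 + 5 + 6 = 69
σ = (3, 1, 4, 2): 30 + 28 + 1 + 4 = 63
σ = (3, 2, 1, 4): 30 + 19 + 25 + 6 = 80
σ = (3, 2, 4, 1): 30 + 19 + 1 + (-2) = 48
σ = (3, 4, 1, 2): 30 + 11 + 25 + 4 = 70
σ = (3, 4, 2, 1): 30 + 11 + 5 + (-2) = 44
σ = (4, 1, 2, 3): 3 + 28 + 5 + (-3) = 33
σ = (4, 1, 3, 2): 3 + 28 + 19 + 4 = 54
σ = (4, 2, 1, 3): 3 + 19 + 25 + (-3) = 44
σ = (4, 2, 3, 1): 3 + 19 + 19 + (-2) = 39
σ = (4, 3, 1, 2): 3 + (-5) + 25 + 4 = 27
σ = (4, 3, 2, 1): 3 + (-5) + 5 + (-2) = 1
Optimal value attained by: σ = (2, 3, 4, 1).
Answer: det⊕(C) = 1; verdict: SINGULAR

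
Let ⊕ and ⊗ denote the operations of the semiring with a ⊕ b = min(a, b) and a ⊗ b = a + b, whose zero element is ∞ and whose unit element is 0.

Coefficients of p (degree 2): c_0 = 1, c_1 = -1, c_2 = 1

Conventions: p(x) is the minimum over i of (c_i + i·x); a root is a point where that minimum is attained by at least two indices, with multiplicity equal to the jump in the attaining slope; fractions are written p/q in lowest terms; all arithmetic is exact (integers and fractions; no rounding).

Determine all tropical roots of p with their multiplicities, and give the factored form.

hull edge (i=0, c=1) to (i=1, c=-1): slope -2, span 1
hull edge (i=1, c=-1) to (i=2, c=1): slope 2, span 1
Factored form: p(x) = 1 ⊗ (x ⊕ (-2)) ⊗ (x ⊕ 2)
Answer: roots = -2 (mult 1), 2 (mult 1)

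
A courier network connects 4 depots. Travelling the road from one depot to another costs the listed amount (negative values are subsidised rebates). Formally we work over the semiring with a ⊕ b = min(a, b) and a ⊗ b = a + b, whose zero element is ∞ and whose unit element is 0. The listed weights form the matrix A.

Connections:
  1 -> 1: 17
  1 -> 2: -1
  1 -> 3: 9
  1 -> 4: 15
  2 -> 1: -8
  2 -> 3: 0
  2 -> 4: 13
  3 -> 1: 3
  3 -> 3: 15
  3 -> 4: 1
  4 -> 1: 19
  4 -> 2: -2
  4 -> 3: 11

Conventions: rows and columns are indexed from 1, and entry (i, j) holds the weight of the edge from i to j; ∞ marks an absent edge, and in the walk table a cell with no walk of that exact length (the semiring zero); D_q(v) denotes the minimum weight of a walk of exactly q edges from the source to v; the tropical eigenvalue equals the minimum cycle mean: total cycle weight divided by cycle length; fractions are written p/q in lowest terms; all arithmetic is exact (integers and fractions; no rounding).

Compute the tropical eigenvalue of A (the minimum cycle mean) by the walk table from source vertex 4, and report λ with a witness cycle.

q=0: [∞, ∞, ∞, 0]
q=1: [19, -2, 11, ∞]
q=2: [-10, 18, -2, 11]
q=3: [1, -11, -1, -1]
q=4: [-19, -3, -11, 0]
Optimal cycle mean attained by: cycle 1->2->1, total (-1) + (-8), length 2.
Answer: λ = -9/2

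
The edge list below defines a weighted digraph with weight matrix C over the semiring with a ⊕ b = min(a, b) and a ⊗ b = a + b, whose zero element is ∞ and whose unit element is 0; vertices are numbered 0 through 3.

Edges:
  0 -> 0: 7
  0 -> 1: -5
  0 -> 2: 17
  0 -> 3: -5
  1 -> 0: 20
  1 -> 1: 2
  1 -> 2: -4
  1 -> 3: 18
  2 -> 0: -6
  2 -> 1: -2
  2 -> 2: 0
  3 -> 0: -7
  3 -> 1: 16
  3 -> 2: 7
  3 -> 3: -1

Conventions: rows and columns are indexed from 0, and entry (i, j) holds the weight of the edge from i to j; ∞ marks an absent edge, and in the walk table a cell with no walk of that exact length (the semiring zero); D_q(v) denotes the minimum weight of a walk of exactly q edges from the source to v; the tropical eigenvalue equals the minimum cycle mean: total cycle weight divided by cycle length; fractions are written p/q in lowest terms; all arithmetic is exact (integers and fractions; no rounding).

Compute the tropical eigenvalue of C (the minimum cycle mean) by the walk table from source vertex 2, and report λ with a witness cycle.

q=0: [∞, ∞, 0, ∞]
q=1: [-6, -2, 0, ∞]
q=2: [-6, -11, -6, -11]
q=3: [-18, -11, -15, -12]
q=4: [-21, -23, -15, -23]
Optimal cycle mean attained by: cycle 0->3->0, total (-5) + (-7), length 2.
Answer: λ = -6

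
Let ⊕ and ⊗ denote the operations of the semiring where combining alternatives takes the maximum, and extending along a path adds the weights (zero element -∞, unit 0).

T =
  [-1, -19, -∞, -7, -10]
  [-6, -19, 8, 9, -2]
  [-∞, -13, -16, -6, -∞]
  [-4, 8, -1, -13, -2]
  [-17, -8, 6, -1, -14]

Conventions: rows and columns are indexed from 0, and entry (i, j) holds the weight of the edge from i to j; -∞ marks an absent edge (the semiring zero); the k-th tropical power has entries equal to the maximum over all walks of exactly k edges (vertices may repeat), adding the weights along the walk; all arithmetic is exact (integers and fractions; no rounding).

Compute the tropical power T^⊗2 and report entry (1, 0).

T^⊗2:
  [-2, 1, -4, -8, -9]
  [5, 17, 8, 2, 7]
  [-10, 2, -5, -4, -8]
  [2, -5, 16, 17, 6]
  [-5, 7, 0, 1, -3]
Key observation: the optimum is the walk 1->3->0, with weight 9 + (-4) = 5.
Optimal value attained by: walk 1->3->0.
Answer: (T^⊗2)[1][0] = 5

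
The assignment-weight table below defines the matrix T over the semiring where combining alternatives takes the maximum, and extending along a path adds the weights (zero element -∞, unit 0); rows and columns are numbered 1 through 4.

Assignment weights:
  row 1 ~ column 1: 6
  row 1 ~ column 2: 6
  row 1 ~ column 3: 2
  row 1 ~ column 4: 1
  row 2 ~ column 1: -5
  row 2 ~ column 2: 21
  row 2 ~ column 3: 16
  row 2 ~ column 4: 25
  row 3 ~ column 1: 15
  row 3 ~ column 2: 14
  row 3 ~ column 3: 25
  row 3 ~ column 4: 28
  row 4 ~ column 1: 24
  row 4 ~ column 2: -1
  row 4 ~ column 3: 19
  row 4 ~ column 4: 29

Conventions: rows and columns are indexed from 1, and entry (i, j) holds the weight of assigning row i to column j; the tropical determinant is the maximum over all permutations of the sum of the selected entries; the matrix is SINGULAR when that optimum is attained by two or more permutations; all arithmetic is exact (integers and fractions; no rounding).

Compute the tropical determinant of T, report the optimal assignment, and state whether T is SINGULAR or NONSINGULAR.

σ = (1, 2, 3, 4): 6 + 21 + 25 + 29 = 81
σ = (1, 2, 4, 3): 6 + 21 + 28 + 19 = 74
σ = (1, 3, 2, 4): 6 + 16 + 14 + 29 = 65
σ = (1, 3, 4, 2): 6 + 16 + 28 + (-1) = 49
σ = (1, 4, 2, 3): 6 + 25 + 14 + 19 = 64
σ = (1, 4, 3, 2): 6 + 25 + 25 + (-1) = 55
σ = (2, 1, 3, 4): 6 + (-5) + 25 + 29 = 55
σ = (2, 1, 4, 3): 6 + (-5) + 28 + 19 = 48
σ = (2, 3, 1, 4): 6 + 16 + 15 + 29 = 66
σ = (2, 3, 4, 1): 6 + 16 + 28 + 24 = 74
σ = (2, 4, 1, 3): 6 + 25 + 15 + 19 = 65
σ = (2, 4, 3, 1): 6 + 25 + 25 + 24 = 80
σ = (3, 1, 2, 4): 2 + (-5) + 14 + 29 = 40
σ = (3, 1, 4, 2): 2 + (-5) + 28 + (-1) = 24
σ = (3, 2, 1, 4): 2 + 21 + 15 + 29 = 67
σ = (3, 2, 4, 1): 2 + 21 + 28 + 24 = 75
σ = (3, 4, 1, 2): 2 + 25 + 15 + (-1) = 41
σ = (3, 4, 2, 1): 2 + 25 + 14 + 24 = 65
σ = (4, 1, 2, 3): 1 + (-5) + 14 + 19 = 29
σ = (4, 1, 3, 2): 1 + (-5) + 25 + (-1) = 20
σ = (4, 2, 1, 3): 1 + 21 + 15 + 19 = 56
σ = (4, 2, 3, 1): 1 + 21 + 25 + 24 = 71
σ = (4, 3, 1, 2): 1 + 16 + 15 + (-1) = 31
σ = (4, 3, 2, 1): 1 + 16 + 14 + 24 = 55
Optimal value attained by: σ = (1, 2, 3, 4).
Answer: det⊕(T) = 81; verdict: NONSINGULAR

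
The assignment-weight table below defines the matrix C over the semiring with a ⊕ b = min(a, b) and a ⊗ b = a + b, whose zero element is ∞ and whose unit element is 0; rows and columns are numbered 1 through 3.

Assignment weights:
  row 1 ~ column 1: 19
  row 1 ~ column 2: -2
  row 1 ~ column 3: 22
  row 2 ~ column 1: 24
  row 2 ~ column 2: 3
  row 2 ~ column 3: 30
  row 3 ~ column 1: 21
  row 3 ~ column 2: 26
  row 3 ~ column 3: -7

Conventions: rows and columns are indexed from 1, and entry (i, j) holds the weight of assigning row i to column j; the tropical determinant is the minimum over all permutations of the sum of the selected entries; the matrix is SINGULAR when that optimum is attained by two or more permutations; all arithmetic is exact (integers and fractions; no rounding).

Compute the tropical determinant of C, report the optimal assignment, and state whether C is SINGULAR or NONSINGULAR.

σ = (1, 2, 3): 19 + 3 + (-7) = 15
σ = (1, 3, 2): 19 + 30 + 26 = 75
σ = (2, 1, 3): (-2) + 24 + (-7) = 15
σ = (2, 3, 1): (-2) + 30 + 21 = 49
σ = (3, 1, 2): 22 + 24 + 26 = 72
σ = (3, 2, 1): 22 + 3 + 21 = 46
Optimal value attained by: σ = (1, 2, 3).
Answer: det⊕(C) = 15; verdict: SINGULAR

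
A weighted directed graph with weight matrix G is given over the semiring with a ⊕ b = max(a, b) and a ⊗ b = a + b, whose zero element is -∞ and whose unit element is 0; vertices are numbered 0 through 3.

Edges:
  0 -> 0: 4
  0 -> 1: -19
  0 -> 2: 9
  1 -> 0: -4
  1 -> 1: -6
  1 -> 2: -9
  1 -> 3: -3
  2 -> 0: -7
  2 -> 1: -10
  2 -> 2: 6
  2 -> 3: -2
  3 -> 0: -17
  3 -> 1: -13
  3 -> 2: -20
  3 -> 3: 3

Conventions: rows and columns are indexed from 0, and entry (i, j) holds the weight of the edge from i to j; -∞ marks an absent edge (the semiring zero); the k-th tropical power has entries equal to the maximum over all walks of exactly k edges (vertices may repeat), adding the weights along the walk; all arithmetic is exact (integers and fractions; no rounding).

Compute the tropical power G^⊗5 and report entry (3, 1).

G^⊗2:
  [8, -1, 15, 7]
  [0, -12, 5, 0]
  [-1, -4, 12, 4]
  [-13, -10, -8, 6]
G^⊗3:
  [12, 5, 21, 13]
  [4, -5, 11, 3]
  [5, 2, 18, 10]
  [-9, -7, -2, 9]
G^⊗4:
  [16, 11, 27, 19]
  [8, 1, 17, 9]
  [11, 8, 24, 16]
  [-5, -4, 4, 12]
G^⊗5:
  [20, 17, 33, 25]
  [12, 7, 23, 15]
  [17, 14, 30, 22]
  [-1, -1, 10, 15]
Key observation: the optimum is the walk 3->3->3->3->3->1, with weight 3 + 3 + 3 + 3 + (-13) = -1.
Optimal value attained by: walk 3->3->3->3->3->1.
Answer: (G^⊗5)[3][1] = -1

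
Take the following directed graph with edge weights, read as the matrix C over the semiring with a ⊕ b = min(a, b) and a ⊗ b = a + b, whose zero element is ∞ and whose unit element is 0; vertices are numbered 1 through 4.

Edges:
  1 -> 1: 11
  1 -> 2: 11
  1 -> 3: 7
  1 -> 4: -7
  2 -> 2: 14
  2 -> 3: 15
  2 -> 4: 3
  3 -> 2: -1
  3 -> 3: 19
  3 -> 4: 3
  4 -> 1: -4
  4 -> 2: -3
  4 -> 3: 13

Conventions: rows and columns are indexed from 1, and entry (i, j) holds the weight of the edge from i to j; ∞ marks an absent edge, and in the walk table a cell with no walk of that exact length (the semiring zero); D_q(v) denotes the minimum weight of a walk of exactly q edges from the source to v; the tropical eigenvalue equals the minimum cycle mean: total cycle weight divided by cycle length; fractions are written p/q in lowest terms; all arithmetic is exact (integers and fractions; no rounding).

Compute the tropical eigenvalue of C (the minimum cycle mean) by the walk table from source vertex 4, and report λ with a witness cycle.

q=0: [∞, ∞, ∞, 0]
q=1: [-4, -3, 13, ∞]
q=2: [7, 7, 3, -11]
q=3: [-15, -14, 2, 0]
q=4: [-4, -4, -8, -22]
Optimal cycle mean attained by: cycle 1->4->1, total (-7) + (-4), length 2.
Answer: λ = -11/2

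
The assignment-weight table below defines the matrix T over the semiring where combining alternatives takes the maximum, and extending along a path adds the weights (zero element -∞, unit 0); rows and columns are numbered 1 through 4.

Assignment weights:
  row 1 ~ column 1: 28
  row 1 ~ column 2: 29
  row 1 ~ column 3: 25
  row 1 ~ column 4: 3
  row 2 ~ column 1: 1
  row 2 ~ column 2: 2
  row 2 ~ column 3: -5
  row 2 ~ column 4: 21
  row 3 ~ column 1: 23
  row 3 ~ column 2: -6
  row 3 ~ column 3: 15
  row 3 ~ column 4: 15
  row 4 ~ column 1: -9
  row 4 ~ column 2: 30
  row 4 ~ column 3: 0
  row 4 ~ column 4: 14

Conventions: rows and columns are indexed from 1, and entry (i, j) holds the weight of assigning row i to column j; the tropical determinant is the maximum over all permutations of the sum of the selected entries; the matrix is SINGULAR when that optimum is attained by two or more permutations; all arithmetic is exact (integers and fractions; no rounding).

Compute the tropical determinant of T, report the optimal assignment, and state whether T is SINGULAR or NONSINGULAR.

σ = (1, 2, 3, 4): 28 + 2 + 15 + 14 = 59
σ = (1, 2, 4, 3): 28 + 2 + 15 + 0 = 45
σ = (1, 3, 2, 4): 28 + (-5) + (-6) + 14 = 31
σ = (1, 3, 4, 2): 28 + (-5) + 15 + 30 = 68
σ = (1, 4, 2, 3): 28 + 21 + (-6) + 0 = 43
σ = (1, 4, 3, 2): 28 + 21 + 15 + 30 = 94
σ = (2, 1, 3, 4): 29 + 1 + 15 + 14 = 59
σ = (2, 1, 4, 3): 29 + 1 + 15 + 0 = 45
σ = (2, 3, 1, 4): 29 + (-5) + 23 + 14 = 61
σ = (2, 3, 4, 1): 29 + (-5) + 15 + (-9) = 30
σ = (2, 4, 1, 3): 29 + 21 + 23 + 0 = 73
σ = (2, 4, 3, 1): 29 + 21 + 15 + (-9) = 56
σ = (3, 1, 2, 4): 25 + 1 + (-6) + 14 = 34
σ = (3, 1, 4, 2): 25 + 1 + 15 + 30 = 71
σ = (3, 2, 1, 4): 25 + 2 + 23 + 14 = 64
σ = (3, 2, 4, 1): 25 + 2 + 15 + (-9) = 33
σ = (3, 4, 1, 2): 25 + 21 + 23 + 30 = 99
σ = (3, 4, 2, 1): 25 + 21 + (-6) + (-9) = 31
σ = (4, 1, 2, 3): 3 + 1 + (-6) + 0 = -2
σ = (4, 1, 3, 2): 3 + 1 + 15 + 30 = 49
σ = (4, 2, 1, 3): 3 + 2 + 23 + 0 = 28
σ = (4, 2, 3, 1): 3 + 2 + 15 + (-9) = 11
σ = (4, 3, 1, 2): 3 + (-5) + 23 + 30 = 51
σ = (4, 3, 2, 1): 3 + (-5) + (-6) + (-9) = -17
Optimal value attained by: σ = (3, 4, 1, 2).
Answer: det⊕(T) = 99; verdict: NONSINGULAR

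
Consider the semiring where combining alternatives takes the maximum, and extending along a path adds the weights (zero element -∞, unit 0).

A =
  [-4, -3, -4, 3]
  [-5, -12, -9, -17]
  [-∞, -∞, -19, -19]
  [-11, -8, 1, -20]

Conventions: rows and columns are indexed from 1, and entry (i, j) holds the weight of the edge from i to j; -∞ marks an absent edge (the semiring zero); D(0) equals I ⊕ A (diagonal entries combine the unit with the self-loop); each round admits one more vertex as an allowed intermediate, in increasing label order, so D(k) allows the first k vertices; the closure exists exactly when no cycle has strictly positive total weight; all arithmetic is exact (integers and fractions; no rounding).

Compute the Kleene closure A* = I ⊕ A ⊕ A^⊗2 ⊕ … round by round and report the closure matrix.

D(0):
  [0, -3, -4, 3]
  [-5, 0, -9, -17]
  [-∞, -∞, 0, -19]
  [-11, -8, 1, 0]
D(1):
  [0, -3, -4, 3]
  [-5, 0, -9, -2]
  [-∞, -∞, 0, -19]
  [-11, -8, 1, 0]
D(2):
  [0, -3, -4, 3]
  [-5, 0, -9, -2]
  [-∞, -∞, 0, -19]
  [-11, -8, 1, 0]
D(3):
  [0, -3, -4, 3]
  [-5, 0, -9, -2]
  [-∞, -∞, 0, -19]
  [-11, -8, 1, 0]
D(4):
  [0, -3, 4, 3]
  [-5, 0, -1, -2]
  [-30, -27, 0, -19]
  [-11, -8, 1, 0]
Answer: A* = [[0, -3, 4, 3], [-5, 0, -1, -2], [-30, -27, 0, -19], [-11, -8, 1, 0]]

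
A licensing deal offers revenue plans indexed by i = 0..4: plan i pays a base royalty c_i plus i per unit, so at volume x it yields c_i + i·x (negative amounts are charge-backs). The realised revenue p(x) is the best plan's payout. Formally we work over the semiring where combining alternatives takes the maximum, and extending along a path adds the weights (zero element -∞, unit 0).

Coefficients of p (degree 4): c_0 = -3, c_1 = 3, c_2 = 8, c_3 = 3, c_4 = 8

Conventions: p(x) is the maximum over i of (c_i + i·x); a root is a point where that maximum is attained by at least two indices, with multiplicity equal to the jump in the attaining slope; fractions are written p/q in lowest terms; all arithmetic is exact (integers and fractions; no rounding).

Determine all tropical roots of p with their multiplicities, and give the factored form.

hull edge (i=0, c=-3) to (i=1, c=3): slope 6, span 1
hull edge (i=1, c=3) to (i=2, c=8): slope 5, span 1
hull edge (i=2, c=8) to (i=4, c=8): slope 0, span 2
Factored form: p(x) = 8 ⊗ (x ⊕ (-6)) ⊗ (x ⊕ (-5)) ⊗ (x ⊕ 0) ⊗ (x ⊕ 0)
Answer: roots = -6 (mult 1), -5 (mult 1), 0 (mult 2)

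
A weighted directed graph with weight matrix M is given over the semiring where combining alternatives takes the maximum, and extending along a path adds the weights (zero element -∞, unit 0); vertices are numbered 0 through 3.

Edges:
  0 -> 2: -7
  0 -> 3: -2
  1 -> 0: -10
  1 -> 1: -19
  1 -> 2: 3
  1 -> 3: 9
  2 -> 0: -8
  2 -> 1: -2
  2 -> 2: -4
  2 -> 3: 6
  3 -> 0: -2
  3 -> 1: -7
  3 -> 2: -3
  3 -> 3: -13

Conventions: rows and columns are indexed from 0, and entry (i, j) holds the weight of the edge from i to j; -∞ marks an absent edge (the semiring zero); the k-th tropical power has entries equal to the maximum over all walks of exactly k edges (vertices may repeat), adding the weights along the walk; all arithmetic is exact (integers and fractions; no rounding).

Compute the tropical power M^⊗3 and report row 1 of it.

M^⊗2:
  [-4, -9, -5, -1]
  [7, 2, 6, 9]
  [4, -1, 3, 7]
  [-11, -5, -4, 3]
M^⊗3:
  [-3, -7, -4, 1]
  [7, 4, 6, 12]
  [5, 1, 4, 9]
  [1, -4, 0, 4]
Answer: row 1 of M^⊗3 = [7, 4, 6, 12]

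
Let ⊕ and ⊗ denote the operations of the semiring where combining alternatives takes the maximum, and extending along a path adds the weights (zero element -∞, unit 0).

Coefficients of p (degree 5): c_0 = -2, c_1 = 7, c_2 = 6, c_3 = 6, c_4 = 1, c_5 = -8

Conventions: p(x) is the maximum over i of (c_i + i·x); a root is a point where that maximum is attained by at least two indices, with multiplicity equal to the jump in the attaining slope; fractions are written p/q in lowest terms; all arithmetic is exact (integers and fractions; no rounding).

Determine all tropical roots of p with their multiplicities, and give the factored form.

hull edge (i=0, c=-2) to (i=1, c=7): slope 9, span 1
hull edge (i=1, c=7) to (i=3, c=6): slope -1/2, span 2
hull edge (i=3, c=6) to (i=4, c=1): slope -5, span 1
hull edge (i=4, c=1) to (i=5, c=-8): slope -9, span 1
Factored form: p(x) = -8 ⊗ (x ⊕ (-9)) ⊗ (x ⊕ 1/2) ⊗ (x ⊕ 1/2) ⊗ (x ⊕ 5) ⊗ (x ⊕ 9)
Answer: roots = -9 (mult 1), 1/2 (mult 2), 5 (mult 1), 9 (mult 1)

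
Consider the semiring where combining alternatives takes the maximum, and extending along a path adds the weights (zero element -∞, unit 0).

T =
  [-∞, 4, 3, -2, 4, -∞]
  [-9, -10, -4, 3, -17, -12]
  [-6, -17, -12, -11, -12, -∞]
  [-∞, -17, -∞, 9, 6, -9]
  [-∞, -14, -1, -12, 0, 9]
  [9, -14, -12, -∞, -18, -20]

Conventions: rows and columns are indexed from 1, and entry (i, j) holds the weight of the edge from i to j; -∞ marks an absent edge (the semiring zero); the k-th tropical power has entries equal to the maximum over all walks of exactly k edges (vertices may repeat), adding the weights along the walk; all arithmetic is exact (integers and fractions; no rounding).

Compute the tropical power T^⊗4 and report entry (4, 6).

T^⊗2:
  [-3, -6, 3, 7, 4, 13]
  [-3, -5, -6, 12, 9, -6]
  [-18, -2, -3, -2, -2, -3]
  [0, -8, 5, 18, 15, 15]
  [18, -5, -1, -3, 0, 9]
  [-11, 13, 12, 7, 13, -9]
T^⊗3:
  [22, 1, 3, 16, 13, 13]
  [3, 1, 8, 21, 18, 18]
  [6, -12, -3, 7, 4, 7]
  [24, 4, 14, 27, 24, 24]
  [18, 22, 21, 16, 22, 9]
  [6, 3, 12, 16, 13, 22]
T^⊗4:
  [22, 26, 25, 25, 26, 22]
  [27, 7, 17, 30, 27, 27]
  [16, 10, 9, 16, 13, 13]
  [33, 28, 27, 36, 33, 33]
  [18, 22, 21, 25, 22, 31]
  [31, 10, 12, 25, 22, 22]
Key observation: the optimum is the walk 4->4->4->5->6, with weight 9 + 9 + 6 + 9 = 33.
Optimal value attained by: walk 4->4->4->5->6.
Answer: (T^⊗4)[4][6] = 33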